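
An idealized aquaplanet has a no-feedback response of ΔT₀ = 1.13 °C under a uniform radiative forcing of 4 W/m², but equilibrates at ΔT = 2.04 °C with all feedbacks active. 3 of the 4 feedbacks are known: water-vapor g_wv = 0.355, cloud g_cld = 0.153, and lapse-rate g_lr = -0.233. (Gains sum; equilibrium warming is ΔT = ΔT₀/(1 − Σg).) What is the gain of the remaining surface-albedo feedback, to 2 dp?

Amplification A = ΔT/ΔT₀ = 2.04/1.13 = 1.805.
Total gain g = 1 − 1/A = 1 − 1/1.805 = 0.446.
Known gains sum to 0.355 + 0.153 − 0.233 = 0.275.
g_alb = 0.446 − 0.275 = 0.17.

0.17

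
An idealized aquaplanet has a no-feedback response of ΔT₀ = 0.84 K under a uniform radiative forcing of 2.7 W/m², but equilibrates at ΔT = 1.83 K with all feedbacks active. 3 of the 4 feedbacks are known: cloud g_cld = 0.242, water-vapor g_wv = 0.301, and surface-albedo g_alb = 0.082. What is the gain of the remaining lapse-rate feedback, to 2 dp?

Amplification A = ΔT/ΔT₀ = 1.83/0.84 = 2.179.
Total gain g = 1 − 1/A = 1 − 1/2.179 = 0.5411.
Known gains sum to 0.242 + 0.301 + 0.082 = 0.625.
g_lr = 0.5411 − 0.625 = -0.08.

-0.08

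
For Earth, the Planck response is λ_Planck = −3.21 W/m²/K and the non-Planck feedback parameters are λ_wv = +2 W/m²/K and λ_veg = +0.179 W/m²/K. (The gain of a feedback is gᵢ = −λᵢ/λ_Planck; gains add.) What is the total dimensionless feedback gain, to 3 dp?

0.679

Convert to gains: g_wv = 2/3.21 = 0.6231; g_veg = 0.179/3.21 = 0.05576.
Total gain g = 0.67886.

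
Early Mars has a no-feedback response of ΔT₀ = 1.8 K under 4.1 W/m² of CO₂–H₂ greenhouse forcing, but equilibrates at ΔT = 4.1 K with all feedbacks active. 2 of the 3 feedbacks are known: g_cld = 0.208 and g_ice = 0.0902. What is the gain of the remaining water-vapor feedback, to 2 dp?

0.26

Amplification A = ΔT/ΔT₀ = 4.1/1.8 = 2.278.
Total gain g = 1 − 1/A = 1 − 1/2.278 = 0.561.
Known gains sum to 0.208 + 0.0902 = 0.2982.
g_wv = 0.561 − 0.2982 = 0.26.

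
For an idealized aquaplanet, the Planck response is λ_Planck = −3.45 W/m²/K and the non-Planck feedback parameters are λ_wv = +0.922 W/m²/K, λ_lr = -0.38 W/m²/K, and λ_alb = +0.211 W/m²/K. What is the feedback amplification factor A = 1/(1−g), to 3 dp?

1.279

Convert to gains: g_wv = 0.922/3.45 = 0.2672; g_lr = -0.38/3.45 = -0.1101; g_alb = 0.211/3.45 = 0.06116.
Total gain g = 0.21826.
A = 1/(1 − 0.21826) = 1.279.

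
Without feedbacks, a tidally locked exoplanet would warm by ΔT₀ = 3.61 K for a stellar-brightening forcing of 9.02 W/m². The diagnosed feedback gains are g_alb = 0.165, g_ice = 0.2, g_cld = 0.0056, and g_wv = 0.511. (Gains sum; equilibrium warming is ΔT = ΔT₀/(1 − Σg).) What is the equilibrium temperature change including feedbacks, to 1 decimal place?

30.5 K

Total gain g = 0.165 + 0.2 + 0.0056 + 0.511 = 0.8816.
Amplification A = 1/(1 − 0.8816) = 8.446.
ΔT = 3.61 × 8.446 = 30.5 K.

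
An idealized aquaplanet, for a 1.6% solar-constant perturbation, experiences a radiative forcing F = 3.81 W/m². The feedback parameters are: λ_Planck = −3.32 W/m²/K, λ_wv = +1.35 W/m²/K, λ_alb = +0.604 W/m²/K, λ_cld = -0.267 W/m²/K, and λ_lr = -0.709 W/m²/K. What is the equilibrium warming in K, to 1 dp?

1.6 K

Net feedback parameter λ = (−3.32) + (+1.35) + (+0.604) + (-0.267) + (-0.709) = -2.342 W/m²/K.
ΔT = −F/λ = −3.81/(-2.342) = 1.6 K.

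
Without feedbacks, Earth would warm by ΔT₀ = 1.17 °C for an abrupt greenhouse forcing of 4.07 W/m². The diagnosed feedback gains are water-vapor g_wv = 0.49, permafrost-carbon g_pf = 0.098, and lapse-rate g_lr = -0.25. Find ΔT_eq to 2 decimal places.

Total gain g = 0.49 + 0.098 − 0.25 = 0.338.
Amplification A = 1/(1 − 0.338) = 1.511.
ΔT = 1.17 × 1.511 = 1.77 °C.

1.77 °C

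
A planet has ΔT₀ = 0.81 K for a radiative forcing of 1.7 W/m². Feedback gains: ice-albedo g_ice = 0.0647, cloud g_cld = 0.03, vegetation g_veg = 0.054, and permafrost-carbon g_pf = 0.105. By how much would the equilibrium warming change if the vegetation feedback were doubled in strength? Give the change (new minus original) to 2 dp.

Original: g = 0.2537, ΔT = 0.81/(1−0.2537) = 1.0854 K.
With doubled vegetation: g' = 0.3077, ΔT' = 0.81/(1−0.3077) = 1.1700 K.
Change = 1.1700 − 1.0854 = 0.08 K.

0.08 K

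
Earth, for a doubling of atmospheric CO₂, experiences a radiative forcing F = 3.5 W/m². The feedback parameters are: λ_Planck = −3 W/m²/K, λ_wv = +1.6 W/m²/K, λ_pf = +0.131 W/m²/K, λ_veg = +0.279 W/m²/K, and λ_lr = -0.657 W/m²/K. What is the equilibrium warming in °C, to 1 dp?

Net feedback parameter λ = (−3) + (+1.6) + (+0.131) + (+0.279) + (-0.657) = -1.647 W/m²/K.
ΔT = −F/λ = −3.5/(-1.647) = 2.1 °C.

2.1 °C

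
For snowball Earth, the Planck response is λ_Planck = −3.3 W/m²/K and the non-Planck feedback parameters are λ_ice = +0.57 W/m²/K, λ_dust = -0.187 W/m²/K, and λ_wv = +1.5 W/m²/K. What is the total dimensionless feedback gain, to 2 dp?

0.57

Convert to gains: g_ice = 0.57/3.3 = 0.1727; g_dust = -0.187/3.3 = -0.05667; g_wv = 1.5/3.3 = 0.4545.
Total gain g = 0.57053.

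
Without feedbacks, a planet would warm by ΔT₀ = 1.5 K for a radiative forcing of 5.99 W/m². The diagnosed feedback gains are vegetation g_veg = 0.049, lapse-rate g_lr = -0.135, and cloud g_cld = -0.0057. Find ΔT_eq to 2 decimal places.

1.37 K

Total gain g = 0.049 − 0.135 − 0.0057 = -0.0917.
Amplification A = 1/(1 + 0.0917) = 0.916.
ΔT = 1.5 × 0.916 = 1.37 K.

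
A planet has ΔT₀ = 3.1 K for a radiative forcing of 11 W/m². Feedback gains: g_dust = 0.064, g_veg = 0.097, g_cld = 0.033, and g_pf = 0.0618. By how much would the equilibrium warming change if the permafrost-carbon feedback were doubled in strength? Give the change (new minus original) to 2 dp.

0.38 K

Original: g = 0.2558, ΔT = 3.1/(1−0.2558) = 4.1655 K.
With doubled permafrost-carbon: g' = 0.3176, ΔT' = 3.1/(1−0.3176) = 4.5428 K.
Change = 4.5428 − 4.1655 = 0.38 K.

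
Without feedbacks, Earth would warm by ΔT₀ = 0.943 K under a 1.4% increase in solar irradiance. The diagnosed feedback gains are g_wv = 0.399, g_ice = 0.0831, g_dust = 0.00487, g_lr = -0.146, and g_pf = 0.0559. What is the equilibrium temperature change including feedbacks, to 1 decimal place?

1.6 K

Total gain g = 0.399 + 0.0831 + 0.00487 − 0.146 + 0.0559 = 0.39687.
Amplification A = 1/(1 − 0.39687) = 1.658.
ΔT = 0.943 × 1.658 = 1.6 K.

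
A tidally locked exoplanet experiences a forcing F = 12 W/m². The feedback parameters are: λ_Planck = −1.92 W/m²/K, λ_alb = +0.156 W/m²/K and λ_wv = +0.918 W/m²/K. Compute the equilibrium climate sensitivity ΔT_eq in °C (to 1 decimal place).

Net feedback parameter λ = (−1.92) + (+0.156) + (+0.918) = -0.846 W/m²/K.
ΔT = −F/λ = −12/(-0.846) = 14.2 °C.

14.2 °C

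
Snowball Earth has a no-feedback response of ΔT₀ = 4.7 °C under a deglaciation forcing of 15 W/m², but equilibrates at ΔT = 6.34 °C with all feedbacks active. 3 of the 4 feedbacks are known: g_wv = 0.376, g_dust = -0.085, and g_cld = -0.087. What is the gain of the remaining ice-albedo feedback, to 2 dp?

Amplification A = ΔT/ΔT₀ = 6.34/4.7 = 1.349.
Total gain g = 1 − 1/A = 1 − 1/1.349 = 0.2587.
Known gains sum to 0.376 − 0.085 − 0.087 = 0.204.
g_ice = 0.2587 − 0.204 = 0.05.

0.05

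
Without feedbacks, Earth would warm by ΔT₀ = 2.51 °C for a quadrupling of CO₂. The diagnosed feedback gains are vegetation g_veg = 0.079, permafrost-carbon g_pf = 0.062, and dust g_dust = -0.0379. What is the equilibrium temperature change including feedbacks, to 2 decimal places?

2.80 °C

Total gain g = 0.079 + 0.062 − 0.0379 = 0.1031.
Amplification A = 1/(1 − 0.1031) = 1.115.
ΔT = 2.51 × 1.115 = 2.80 °C.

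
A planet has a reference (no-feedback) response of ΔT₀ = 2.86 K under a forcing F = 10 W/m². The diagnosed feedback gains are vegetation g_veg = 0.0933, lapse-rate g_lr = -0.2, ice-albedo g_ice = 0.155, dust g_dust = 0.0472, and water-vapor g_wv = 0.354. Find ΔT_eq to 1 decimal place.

5.2 K

Total gain g = 0.0933 − 0.2 + 0.155 + 0.0472 + 0.354 = 0.4495.
Amplification A = 1/(1 − 0.4495) = 1.817.
ΔT = 2.86 × 1.817 = 5.2 K.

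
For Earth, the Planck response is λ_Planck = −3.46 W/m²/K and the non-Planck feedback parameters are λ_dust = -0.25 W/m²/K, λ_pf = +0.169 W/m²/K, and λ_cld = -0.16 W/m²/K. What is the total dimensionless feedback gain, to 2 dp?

Convert to gains: g_dust = -0.25/3.46 = -0.07225; g_pf = 0.169/3.46 = 0.04884; g_cld = -0.16/3.46 = -0.04624.
Total gain g = -0.06965.

-0.07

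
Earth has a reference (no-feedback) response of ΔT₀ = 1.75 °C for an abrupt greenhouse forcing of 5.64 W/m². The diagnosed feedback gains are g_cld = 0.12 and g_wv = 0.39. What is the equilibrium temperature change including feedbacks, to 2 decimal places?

Total gain g = 0.12 + 0.39 = 0.51.
Amplification A = 1/(1 − 0.51) = 2.041.
ΔT = 1.75 × 2.041 = 3.57 °C.

3.57 °C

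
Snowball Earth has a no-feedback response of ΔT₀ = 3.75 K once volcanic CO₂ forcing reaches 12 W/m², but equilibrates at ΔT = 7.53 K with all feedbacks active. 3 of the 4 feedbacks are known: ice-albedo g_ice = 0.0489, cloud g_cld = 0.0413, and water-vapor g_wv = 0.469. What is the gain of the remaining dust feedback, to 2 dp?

-0.06

Amplification A = ΔT/ΔT₀ = 7.53/3.75 = 2.008.
Total gain g = 1 − 1/A = 1 − 1/2.008 = 0.502.
Known gains sum to 0.0489 + 0.0413 + 0.469 = 0.5592.
g_dust = 0.502 − 0.5592 = -0.06.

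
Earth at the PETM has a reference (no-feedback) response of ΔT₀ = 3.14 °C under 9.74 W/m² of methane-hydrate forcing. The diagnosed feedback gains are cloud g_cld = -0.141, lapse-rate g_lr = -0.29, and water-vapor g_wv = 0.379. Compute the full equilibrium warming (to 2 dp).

2.98 °C

Total gain g = -0.141 − 0.29 + 0.379 = -0.052.
Amplification A = 1/(1 + 0.052) = 0.9506.
ΔT = 3.14 × 0.9506 = 2.98 °C.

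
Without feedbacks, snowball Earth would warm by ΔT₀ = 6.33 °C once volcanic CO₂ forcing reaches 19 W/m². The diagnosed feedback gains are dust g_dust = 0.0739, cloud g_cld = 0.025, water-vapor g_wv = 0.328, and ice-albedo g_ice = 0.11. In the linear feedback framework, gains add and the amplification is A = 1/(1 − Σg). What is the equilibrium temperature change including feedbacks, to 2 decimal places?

13.67 °C

Total gain g = 0.0739 + 0.025 + 0.328 + 0.11 = 0.5369.
Amplification A = 1/(1 − 0.5369) = 2.159.
ΔT = 6.33 × 2.159 = 13.67 °C.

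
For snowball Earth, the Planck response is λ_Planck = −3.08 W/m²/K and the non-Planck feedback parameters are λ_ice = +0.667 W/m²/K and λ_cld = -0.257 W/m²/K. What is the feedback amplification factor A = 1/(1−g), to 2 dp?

1.15

Convert to gains: g_ice = 0.667/3.08 = 0.2166; g_cld = -0.257/3.08 = -0.08344.
Total gain g = 0.13316.
A = 1/(1 − 0.13316) = 1.15.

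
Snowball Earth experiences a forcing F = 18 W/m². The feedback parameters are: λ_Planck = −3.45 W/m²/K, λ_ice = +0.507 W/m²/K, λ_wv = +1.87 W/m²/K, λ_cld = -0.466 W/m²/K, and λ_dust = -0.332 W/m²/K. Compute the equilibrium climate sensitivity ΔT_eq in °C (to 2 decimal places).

9.62 °C

Net feedback parameter λ = (−3.45) + (+0.507) + (+1.87) + (-0.466) + (-0.332) = -1.871 W/m²/K.
ΔT = −F/λ = −18/(-1.871) = 9.62 °C.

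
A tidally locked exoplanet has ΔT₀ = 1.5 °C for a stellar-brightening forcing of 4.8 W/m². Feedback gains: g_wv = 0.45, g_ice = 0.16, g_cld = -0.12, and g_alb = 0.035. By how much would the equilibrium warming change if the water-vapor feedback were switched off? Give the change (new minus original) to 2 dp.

-1.54 °C

Original: g = 0.525, ΔT = 1.5/(1−0.525) = 3.1579 °C.
Without water-vapor: g' = 0.075, ΔT' = 1.5/(1−0.075) = 1.6216 °C.
Change = 1.6216 − 3.1579 = -1.54 °C.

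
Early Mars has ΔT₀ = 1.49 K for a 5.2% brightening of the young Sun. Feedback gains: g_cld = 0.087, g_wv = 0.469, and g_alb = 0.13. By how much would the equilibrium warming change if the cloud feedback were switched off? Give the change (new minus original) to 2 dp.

Original: g = 0.686, ΔT = 1.49/(1−0.686) = 4.7452 K.
Without cloud: g' = 0.599, ΔT' = 1.49/(1−0.599) = 3.7157 K.
Change = 3.7157 − 4.7452 = -1.03 K.

-1.03 K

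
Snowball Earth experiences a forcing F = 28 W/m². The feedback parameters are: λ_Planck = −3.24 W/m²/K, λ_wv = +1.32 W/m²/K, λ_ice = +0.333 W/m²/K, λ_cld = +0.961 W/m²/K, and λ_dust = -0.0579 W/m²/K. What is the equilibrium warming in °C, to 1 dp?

40.9 °C

Net feedback parameter λ = (−3.24) + (+1.32) + (+0.333) + (+0.961) + (-0.0579) = -0.6839 W/m²/K.
ΔT = −F/λ = −28/(-0.6839) = 40.9 °C.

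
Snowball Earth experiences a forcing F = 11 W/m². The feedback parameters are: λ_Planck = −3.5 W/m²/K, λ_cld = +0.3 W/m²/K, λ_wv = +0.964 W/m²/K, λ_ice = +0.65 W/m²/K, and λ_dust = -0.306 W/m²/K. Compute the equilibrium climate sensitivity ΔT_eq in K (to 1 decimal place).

Net feedback parameter λ = (−3.5) + (+0.3) + (+0.964) + (+0.65) + (-0.306) = -1.892 W/m²/K.
ΔT = −F/λ = −11/(-1.892) = 5.8 K.

5.8 K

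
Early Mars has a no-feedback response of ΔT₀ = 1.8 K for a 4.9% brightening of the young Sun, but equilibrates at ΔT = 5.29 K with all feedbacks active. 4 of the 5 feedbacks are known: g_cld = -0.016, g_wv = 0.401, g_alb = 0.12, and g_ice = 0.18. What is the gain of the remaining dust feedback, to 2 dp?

Amplification A = ΔT/ΔT₀ = 5.29/1.8 = 2.939.
Total gain g = 1 − 1/A = 1 − 1/2.939 = 0.6597.
Known gains sum to -0.016 + 0.401 + 0.12 + 0.18 = 0.685.
g_dust = 0.6597 − 0.685 = -0.03.

-0.03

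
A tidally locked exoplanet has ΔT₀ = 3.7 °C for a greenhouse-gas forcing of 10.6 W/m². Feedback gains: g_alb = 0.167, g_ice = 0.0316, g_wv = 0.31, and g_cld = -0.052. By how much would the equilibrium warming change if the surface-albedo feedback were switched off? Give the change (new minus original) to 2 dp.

Original: g = 0.4566, ΔT = 3.7/(1−0.4566) = 6.8090 °C.
Without surface-albedo: g' = 0.2896, ΔT' = 3.7/(1−0.2896) = 5.2083 °C.
Change = 5.2083 − 6.8090 = -1.60 °C.

-1.60 °C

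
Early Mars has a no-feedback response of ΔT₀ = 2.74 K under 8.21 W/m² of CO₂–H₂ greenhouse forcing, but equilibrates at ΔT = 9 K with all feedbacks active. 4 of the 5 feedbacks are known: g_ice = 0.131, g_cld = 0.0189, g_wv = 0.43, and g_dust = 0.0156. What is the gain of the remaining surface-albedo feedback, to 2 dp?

0.10

Amplification A = ΔT/ΔT₀ = 9/2.74 = 3.285.
Total gain g = 1 − 1/A = 1 − 1/3.285 = 0.6956.
Known gains sum to 0.131 + 0.0189 + 0.43 + 0.0156 = 0.5955.
g_alb = 0.6956 − 0.5955 = 0.10.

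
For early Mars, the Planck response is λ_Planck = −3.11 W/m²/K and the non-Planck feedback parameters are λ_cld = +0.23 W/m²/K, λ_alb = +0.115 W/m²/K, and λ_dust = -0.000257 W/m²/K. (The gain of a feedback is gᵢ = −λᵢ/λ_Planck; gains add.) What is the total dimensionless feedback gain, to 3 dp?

Convert to gains: g_cld = 0.23/3.11 = 0.07395; g_alb = 0.115/3.11 = 0.03698; g_dust = -0.000257/3.11 = -0.000083.
Total gain g = 0.110847.

0.111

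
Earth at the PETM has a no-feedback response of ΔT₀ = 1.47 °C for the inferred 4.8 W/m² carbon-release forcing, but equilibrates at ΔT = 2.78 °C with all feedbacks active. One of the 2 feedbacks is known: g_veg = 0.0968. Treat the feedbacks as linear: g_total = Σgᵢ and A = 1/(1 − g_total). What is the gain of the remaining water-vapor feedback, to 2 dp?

Amplification A = ΔT/ΔT₀ = 2.78/1.47 = 1.891.
Total gain g = 1 − 1/A = 1 − 1/1.891 = 0.4712.
The known gain is 0.0968.
g_wv = 0.4712 − 0.0968 = 0.37.

0.37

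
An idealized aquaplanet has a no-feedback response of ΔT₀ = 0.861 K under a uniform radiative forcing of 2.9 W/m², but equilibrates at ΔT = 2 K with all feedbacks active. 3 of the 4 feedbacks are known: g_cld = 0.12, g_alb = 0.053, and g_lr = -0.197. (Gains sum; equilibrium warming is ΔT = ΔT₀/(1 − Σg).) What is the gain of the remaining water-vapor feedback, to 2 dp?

Amplification A = ΔT/ΔT₀ = 2/0.861 = 2.323.
Total gain g = 1 − 1/A = 1 − 1/2.323 = 0.5695.
Known gains sum to 0.12 + 0.053 − 0.197 = -0.024.
g_wv = 0.5695 + 0.024 = 0.59.

0.59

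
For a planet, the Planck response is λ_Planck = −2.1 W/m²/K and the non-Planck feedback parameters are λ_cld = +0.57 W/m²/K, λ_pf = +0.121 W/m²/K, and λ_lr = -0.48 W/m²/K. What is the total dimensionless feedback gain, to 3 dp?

0.100

Convert to gains: g_cld = 0.57/2.1 = 0.2714; g_pf = 0.121/2.1 = 0.05762; g_lr = -0.48/2.1 = -0.2286.
Total gain g = 0.10042.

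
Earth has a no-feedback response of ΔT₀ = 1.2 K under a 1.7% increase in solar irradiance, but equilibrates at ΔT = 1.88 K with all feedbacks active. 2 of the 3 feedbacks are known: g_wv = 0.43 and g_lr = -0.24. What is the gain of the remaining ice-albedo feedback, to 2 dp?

Amplification A = ΔT/ΔT₀ = 1.88/1.2 = 1.567.
Total gain g = 1 − 1/A = 1 − 1/1.567 = 0.3618.
Known gains sum to 0.43 − 0.24 = 0.19.
g_ice = 0.3618 − 0.19 = 0.17.

0.17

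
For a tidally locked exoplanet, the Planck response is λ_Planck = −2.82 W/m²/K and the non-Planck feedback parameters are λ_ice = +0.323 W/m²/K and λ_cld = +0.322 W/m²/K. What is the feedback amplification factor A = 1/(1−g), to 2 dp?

Convert to gains: g_ice = 0.323/2.82 = 0.1145; g_cld = 0.322/2.82 = 0.1142.
Total gain g = 0.2287.
A = 1/(1 − 0.2287) = 1.30.

1.30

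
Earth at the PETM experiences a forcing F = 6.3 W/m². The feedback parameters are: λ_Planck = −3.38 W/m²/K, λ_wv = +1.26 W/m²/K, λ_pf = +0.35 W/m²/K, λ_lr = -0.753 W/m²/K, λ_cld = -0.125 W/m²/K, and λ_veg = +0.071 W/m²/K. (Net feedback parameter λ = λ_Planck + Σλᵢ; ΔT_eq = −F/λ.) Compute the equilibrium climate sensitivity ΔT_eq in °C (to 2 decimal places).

2.44 °C

Net feedback parameter λ = (−3.38) + (+1.26) + (+0.35) + (-0.753) + (-0.125) + (+0.071) = -2.577 W/m²/K.
ΔT = −F/λ = −6.3/(-2.577) = 2.44 °C.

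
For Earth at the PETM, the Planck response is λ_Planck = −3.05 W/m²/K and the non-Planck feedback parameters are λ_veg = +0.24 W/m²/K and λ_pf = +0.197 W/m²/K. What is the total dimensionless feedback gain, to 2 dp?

Convert to gains: g_veg = 0.24/3.05 = 0.07869; g_pf = 0.197/3.05 = 0.06459.
Total gain g = 0.14328.

0.14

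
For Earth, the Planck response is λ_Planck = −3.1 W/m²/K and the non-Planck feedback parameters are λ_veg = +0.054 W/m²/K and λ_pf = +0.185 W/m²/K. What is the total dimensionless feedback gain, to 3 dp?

0.077

Convert to gains: g_veg = 0.054/3.1 = 0.01742; g_pf = 0.185/3.1 = 0.05968.
Total gain g = 0.0771.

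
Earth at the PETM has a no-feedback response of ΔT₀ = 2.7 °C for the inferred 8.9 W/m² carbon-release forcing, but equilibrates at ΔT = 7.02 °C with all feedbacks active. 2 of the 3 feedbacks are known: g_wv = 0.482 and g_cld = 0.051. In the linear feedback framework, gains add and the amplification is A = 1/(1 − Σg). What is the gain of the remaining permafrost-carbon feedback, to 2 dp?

0.08

Amplification A = ΔT/ΔT₀ = 7.02/2.7 = 2.6.
Total gain g = 1 − 1/A = 1 − 1/2.6 = 0.6154.
Known gains sum to 0.482 + 0.051 = 0.533.
g_pf = 0.6154 − 0.533 = 0.08.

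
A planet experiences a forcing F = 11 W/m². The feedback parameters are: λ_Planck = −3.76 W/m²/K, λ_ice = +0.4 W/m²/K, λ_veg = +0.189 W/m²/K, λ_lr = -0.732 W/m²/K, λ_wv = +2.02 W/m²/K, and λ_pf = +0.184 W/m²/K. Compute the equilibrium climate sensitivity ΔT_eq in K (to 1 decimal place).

6.5 K

Net feedback parameter λ = (−3.76) + (+0.4) + (+0.189) + (-0.732) + (+2.02) + (+0.184) = -1.699 W/m²/K.
ΔT = −F/λ = −11/(-1.699) = 6.5 K.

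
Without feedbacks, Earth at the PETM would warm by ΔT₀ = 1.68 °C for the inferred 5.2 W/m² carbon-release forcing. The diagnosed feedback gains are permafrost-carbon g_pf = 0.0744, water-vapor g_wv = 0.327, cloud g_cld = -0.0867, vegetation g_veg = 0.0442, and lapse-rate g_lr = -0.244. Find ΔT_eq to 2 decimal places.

1.90 °C

Total gain g = 0.0744 + 0.327 − 0.0867 + 0.0442 − 0.244 = 0.1149.
Amplification A = 1/(1 − 0.1149) = 1.13.
ΔT = 1.68 × 1.13 = 1.90 °C.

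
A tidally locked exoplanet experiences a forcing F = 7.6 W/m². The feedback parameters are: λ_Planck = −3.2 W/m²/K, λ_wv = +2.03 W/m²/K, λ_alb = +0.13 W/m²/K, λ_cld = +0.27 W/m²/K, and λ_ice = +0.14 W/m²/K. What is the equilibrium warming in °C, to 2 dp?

12.06 °C

Net feedback parameter λ = (−3.2) + (+2.03) + (+0.13) + (+0.27) + (+0.14) = -0.63 W/m²/K.
ΔT = −F/λ = −7.6/(-0.63) = 12.06 °C.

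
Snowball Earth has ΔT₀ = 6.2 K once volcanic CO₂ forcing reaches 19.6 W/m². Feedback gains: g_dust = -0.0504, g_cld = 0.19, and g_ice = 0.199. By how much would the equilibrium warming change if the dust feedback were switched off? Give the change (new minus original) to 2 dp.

0.77 K

Original: g = 0.3386, ΔT = 6.2/(1−0.3386) = 9.3741 K.
Without dust: g' = 0.389, ΔT' = 6.2/(1−0.389) = 10.1473 K.
Change = 10.1473 − 9.3741 = 0.77 K.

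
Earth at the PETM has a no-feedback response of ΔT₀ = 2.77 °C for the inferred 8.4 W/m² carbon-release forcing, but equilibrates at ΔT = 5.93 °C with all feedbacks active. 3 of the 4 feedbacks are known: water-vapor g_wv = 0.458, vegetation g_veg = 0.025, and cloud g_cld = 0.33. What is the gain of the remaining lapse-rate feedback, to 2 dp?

-0.28

Amplification A = ΔT/ΔT₀ = 5.93/2.77 = 2.141.
Total gain g = 1 − 1/A = 1 − 1/2.141 = 0.5329.
Known gains sum to 0.458 + 0.025 + 0.33 = 0.813.
g_lr = 0.5329 − 0.813 = -0.28.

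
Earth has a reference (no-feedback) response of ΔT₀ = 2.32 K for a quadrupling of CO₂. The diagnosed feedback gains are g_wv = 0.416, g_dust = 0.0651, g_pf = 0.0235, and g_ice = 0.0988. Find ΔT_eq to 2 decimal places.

Total gain g = 0.416 + 0.0651 + 0.0235 + 0.0988 = 0.6034.
Amplification A = 1/(1 − 0.6034) = 2.521.
ΔT = 2.32 × 2.521 = 5.85 K.

5.85 K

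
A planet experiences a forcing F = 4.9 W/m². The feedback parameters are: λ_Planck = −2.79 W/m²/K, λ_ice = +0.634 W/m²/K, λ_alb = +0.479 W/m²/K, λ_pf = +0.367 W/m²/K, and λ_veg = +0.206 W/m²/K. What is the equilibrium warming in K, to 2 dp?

4.44 K

Net feedback parameter λ = (−2.79) + (+0.634) + (+0.479) + (+0.367) + (+0.206) = -1.104 W/m²/K.
ΔT = −F/λ = −4.9/(-1.104) = 4.44 K.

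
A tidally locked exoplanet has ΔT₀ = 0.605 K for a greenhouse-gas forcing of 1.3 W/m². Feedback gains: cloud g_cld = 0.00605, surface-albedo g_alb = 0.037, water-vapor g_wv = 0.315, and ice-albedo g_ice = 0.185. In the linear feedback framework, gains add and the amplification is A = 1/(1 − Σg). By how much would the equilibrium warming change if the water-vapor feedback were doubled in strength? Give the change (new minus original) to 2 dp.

2.94 K

Original: g = 0.54305, ΔT = 0.605/(1−0.54305) = 1.3240 K.
With doubled water-vapor: g' = 0.85805, ΔT' = 0.605/(1−0.85805) = 4.2621 K.
Change = 4.2621 − 1.3240 = 2.94 K.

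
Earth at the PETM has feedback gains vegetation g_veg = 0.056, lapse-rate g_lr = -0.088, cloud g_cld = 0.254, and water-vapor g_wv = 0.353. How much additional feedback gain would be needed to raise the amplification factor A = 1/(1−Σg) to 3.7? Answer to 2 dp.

0.15

Current total gain = 0.575.
Target gain for A = 3.7: g* = 1 − 1/3.7 = 0.7297.
Additional gain needed = 0.7297 − 0.575 = 0.15.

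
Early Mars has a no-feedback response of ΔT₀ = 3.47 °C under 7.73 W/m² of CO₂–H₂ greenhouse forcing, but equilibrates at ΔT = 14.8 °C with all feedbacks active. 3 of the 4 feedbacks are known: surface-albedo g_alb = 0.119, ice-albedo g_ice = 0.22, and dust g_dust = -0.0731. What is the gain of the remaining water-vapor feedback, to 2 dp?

0.50

Amplification A = ΔT/ΔT₀ = 14.8/3.47 = 4.265.
Total gain g = 1 − 1/A = 1 − 1/4.265 = 0.7655.
Known gains sum to 0.119 + 0.22 − 0.0731 = 0.2659.
g_wv = 0.7655 − 0.2659 = 0.50.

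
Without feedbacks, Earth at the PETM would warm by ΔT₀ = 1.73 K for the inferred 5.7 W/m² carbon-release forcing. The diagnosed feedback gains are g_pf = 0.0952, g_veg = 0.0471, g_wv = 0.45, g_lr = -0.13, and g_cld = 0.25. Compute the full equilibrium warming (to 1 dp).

Total gain g = 0.0952 + 0.0471 + 0.45 − 0.13 + 0.25 = 0.7123.
Amplification A = 1/(1 − 0.7123) = 3.476.
ΔT = 1.73 × 3.476 = 6.0 K.

6.0 K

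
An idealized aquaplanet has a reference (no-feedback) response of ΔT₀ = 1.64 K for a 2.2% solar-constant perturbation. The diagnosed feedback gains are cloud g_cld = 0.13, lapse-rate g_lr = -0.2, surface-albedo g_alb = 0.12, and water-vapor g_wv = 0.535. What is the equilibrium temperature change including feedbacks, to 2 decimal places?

Total gain g = 0.13 − 0.2 + 0.12 + 0.535 = 0.585.
Amplification A = 1/(1 − 0.585) = 2.41.
ΔT = 1.64 × 2.41 = 3.95 K.

3.95 K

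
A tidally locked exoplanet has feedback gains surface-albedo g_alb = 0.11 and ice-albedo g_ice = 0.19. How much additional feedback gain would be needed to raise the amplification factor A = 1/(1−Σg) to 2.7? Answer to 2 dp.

0.33

Current total gain = 0.3.
Target gain for A = 2.7: g* = 1 − 1/2.7 = 0.6296.
Additional gain needed = 0.6296 − 0.3 = 0.33.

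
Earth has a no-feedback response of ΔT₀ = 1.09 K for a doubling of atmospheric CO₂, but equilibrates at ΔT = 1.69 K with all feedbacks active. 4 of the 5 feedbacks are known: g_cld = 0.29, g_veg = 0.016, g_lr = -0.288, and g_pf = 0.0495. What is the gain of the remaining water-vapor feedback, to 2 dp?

0.29

Amplification A = ΔT/ΔT₀ = 1.69/1.09 = 1.55.
Total gain g = 1 − 1/A = 1 − 1/1.55 = 0.3548.
Known gains sum to 0.29 + 0.016 − 0.288 + 0.0495 = 0.0675.
g_wv = 0.3548 − 0.0675 = 0.29.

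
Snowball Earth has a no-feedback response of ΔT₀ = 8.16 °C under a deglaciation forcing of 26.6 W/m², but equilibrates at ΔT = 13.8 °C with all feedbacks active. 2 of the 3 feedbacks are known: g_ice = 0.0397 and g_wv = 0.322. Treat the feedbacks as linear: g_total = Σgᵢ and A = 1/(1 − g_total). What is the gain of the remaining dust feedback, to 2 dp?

Amplification A = ΔT/ΔT₀ = 13.8/8.16 = 1.691.
Total gain g = 1 − 1/A = 1 − 1/1.691 = 0.4086.
Known gains sum to 0.0397 + 0.322 = 0.3617.
g_dust = 0.4086 − 0.3617 = 0.05.

0.05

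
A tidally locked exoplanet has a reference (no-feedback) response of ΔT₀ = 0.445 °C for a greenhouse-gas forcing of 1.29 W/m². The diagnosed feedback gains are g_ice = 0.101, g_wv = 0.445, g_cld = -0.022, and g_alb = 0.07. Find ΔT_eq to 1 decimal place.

1.1 °C

Total gain g = 0.101 + 0.445 − 0.022 + 0.07 = 0.594.
Amplification A = 1/(1 − 0.594) = 2.463.
ΔT = 0.445 × 2.463 = 1.1 °C.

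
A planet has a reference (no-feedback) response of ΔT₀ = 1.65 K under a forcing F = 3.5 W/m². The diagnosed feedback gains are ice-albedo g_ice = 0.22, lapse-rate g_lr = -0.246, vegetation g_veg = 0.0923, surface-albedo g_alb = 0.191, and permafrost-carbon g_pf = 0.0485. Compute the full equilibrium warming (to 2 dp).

Total gain g = 0.22 − 0.246 + 0.0923 + 0.191 + 0.0485 = 0.3058.
Amplification A = 1/(1 − 0.3058) = 1.441.
ΔT = 1.65 × 1.441 = 2.38 K.

2.38 K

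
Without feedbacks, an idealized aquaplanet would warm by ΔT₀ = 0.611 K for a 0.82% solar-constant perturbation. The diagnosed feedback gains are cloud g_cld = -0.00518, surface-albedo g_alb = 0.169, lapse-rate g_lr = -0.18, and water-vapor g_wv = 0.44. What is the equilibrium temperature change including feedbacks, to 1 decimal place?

1.1 K

Total gain g = -0.00518 + 0.169 − 0.18 + 0.44 = 0.42382.
Amplification A = 1/(1 − 0.42382) = 1.736.
ΔT = 0.611 × 1.736 = 1.1 K.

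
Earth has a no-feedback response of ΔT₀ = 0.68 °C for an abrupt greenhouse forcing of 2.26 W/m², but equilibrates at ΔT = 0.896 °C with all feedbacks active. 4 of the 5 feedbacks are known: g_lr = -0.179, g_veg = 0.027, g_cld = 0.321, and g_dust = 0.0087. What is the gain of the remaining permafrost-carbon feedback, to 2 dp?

Amplification A = ΔT/ΔT₀ = 0.896/0.68 = 1.318.
Total gain g = 1 − 1/A = 1 − 1/1.318 = 0.2413.
Known gains sum to -0.179 + 0.027 + 0.321 + 0.0087 = 0.1777.
g_pf = 0.2413 − 0.1777 = 0.06.

0.06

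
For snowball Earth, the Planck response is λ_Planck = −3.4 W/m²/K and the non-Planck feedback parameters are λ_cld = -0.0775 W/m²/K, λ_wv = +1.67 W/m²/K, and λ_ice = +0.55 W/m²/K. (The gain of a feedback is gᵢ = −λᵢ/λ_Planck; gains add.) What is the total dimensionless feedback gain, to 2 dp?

0.63

Convert to gains: g_cld = -0.0775/3.4 = -0.02279; g_wv = 1.67/3.4 = 0.4912; g_ice = 0.55/3.4 = 0.1618.
Total gain g = 0.63021.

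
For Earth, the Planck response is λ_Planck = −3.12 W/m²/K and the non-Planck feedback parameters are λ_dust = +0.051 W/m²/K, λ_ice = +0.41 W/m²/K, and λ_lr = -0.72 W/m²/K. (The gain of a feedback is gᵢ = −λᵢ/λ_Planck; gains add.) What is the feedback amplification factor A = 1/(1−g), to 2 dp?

Convert to gains: g_dust = 0.051/3.12 = 0.01635; g_ice = 0.41/3.12 = 0.1314; g_lr = -0.72/3.12 = -0.2308.
Total gain g = -0.08305.
A = 1/(1 + 0.08305) = 0.92.

0.92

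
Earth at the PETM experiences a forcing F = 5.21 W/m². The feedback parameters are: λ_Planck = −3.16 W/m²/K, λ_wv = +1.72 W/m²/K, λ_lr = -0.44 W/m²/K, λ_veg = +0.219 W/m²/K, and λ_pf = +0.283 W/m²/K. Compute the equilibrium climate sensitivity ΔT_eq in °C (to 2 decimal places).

Net feedback parameter λ = (−3.16) + (+1.72) + (-0.44) + (+0.219) + (+0.283) = -1.378 W/m²/K.
ΔT = −F/λ = −5.21/(-1.378) = 3.78 °C.

3.78 °C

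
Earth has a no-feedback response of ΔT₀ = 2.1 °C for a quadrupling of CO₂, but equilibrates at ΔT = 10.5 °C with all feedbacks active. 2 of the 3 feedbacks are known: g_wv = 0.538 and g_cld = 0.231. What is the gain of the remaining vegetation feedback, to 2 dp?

0.03

Amplification A = ΔT/ΔT₀ = 10.5/2.1 = 5.
Total gain g = 1 − 1/A = 1 − 1/5 = 0.8.
Known gains sum to 0.538 + 0.231 = 0.769.
g_veg = 0.8 − 0.769 = 0.03.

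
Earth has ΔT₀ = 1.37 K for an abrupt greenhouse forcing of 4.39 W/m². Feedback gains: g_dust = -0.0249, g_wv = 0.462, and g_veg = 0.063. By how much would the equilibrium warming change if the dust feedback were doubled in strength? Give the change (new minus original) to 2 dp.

Original: g = 0.5001, ΔT = 1.37/(1−0.5001) = 2.7405 K.
With doubled dust: g' = 0.4752, ΔT' = 1.37/(1−0.4752) = 2.6105 K.
Change = 2.6105 − 2.7405 = -0.13 K.

-0.13 K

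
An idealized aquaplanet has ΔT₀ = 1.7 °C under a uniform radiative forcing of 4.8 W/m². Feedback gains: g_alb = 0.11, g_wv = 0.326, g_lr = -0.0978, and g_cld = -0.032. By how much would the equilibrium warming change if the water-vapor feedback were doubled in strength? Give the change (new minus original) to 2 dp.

2.17 °C

Original: g = 0.3062, ΔT = 1.7/(1−0.3062) = 2.4503 °C.
With doubled water-vapor: g' = 0.6322, ΔT' = 1.7/(1−0.6322) = 4.6221 °C.
Change = 4.6221 − 2.4503 = 2.17 °C.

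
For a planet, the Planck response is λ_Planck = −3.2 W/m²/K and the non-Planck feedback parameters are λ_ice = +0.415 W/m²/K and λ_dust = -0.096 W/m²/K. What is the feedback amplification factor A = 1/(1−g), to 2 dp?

Convert to gains: g_ice = 0.415/3.2 = 0.1297; g_dust = -0.096/3.2 = -0.03.
Total gain g = 0.0997.
A = 1/(1 − 0.0997) = 1.11.

1.11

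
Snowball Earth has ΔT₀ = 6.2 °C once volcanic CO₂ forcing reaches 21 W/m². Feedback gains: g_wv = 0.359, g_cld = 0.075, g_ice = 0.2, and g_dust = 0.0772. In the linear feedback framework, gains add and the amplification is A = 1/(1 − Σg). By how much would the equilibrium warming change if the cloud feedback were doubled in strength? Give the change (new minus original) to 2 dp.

Original: g = 0.7112, ΔT = 6.2/(1−0.7112) = 21.4681 °C.
With doubled cloud: g' = 0.7862, ΔT' = 6.2/(1−0.7862) = 28.9991 °C.
Change = 28.9991 − 21.4681 = 7.53 °C.

7.53 °C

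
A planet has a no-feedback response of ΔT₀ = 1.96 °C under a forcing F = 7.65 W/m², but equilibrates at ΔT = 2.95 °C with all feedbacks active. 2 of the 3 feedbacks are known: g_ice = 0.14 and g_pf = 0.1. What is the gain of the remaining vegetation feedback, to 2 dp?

0.10

Amplification A = ΔT/ΔT₀ = 2.95/1.96 = 1.505.
Total gain g = 1 − 1/A = 1 − 1/1.505 = 0.3355.
Known gains sum to 0.14 + 0.1 = 0.24.
g_veg = 0.3355 − 0.24 = 0.10.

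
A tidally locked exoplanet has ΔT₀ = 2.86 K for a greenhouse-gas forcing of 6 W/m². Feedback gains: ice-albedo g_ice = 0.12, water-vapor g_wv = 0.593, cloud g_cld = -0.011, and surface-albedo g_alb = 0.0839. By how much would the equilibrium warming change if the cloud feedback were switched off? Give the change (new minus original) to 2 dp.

0.72 K

Original: g = 0.7859, ΔT = 2.86/(1−0.7859) = 13.3582 K.
Without cloud: g' = 0.7969, ΔT' = 2.86/(1−0.7969) = 14.0817 K.
Change = 14.0817 − 13.3582 = 0.72 K.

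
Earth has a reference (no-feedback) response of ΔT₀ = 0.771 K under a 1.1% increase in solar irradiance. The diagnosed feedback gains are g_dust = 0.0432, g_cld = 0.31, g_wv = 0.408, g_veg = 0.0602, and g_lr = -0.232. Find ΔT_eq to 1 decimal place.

1.9 K

Total gain g = 0.0432 + 0.31 + 0.408 + 0.0602 − 0.232 = 0.5894.
Amplification A = 1/(1 − 0.5894) = 2.435.
ΔT = 0.771 × 2.435 = 1.9 K.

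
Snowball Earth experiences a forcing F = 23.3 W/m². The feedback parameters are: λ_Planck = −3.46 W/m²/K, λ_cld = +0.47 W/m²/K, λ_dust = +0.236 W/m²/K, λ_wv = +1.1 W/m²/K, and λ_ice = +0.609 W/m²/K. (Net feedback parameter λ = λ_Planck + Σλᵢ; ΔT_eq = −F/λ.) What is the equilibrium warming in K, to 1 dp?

Net feedback parameter λ = (−3.46) + (+0.47) + (+0.236) + (+1.1) + (+0.609) = -1.045 W/m²/K.
ΔT = −F/λ = −23.3/(-1.045) = 22.3 K.

22.3 K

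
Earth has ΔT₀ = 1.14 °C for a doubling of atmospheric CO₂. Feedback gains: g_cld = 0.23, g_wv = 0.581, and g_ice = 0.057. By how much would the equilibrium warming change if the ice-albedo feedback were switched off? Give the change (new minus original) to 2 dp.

-2.60 °C

Original: g = 0.868, ΔT = 1.14/(1−0.868) = 8.6364 °C.
Without ice-albedo: g' = 0.811, ΔT' = 1.14/(1−0.811) = 6.0317 °C.
Change = 6.0317 − 8.6364 = -2.60 °C.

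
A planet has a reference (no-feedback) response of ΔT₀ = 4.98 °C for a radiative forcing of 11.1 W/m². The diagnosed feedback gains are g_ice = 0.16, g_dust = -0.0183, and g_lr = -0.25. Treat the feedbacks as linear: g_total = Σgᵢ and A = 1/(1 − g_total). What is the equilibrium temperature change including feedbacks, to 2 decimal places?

4.49 °C

Total gain g = 0.16 − 0.0183 − 0.25 = -0.1083.
Amplification A = 1/(1 + 0.1083) = 0.9023.
ΔT = 4.98 × 0.9023 = 4.49 °C.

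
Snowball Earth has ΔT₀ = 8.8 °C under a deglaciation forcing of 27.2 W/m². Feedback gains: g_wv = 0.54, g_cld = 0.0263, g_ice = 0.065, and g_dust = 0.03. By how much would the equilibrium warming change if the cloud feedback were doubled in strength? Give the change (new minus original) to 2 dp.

Original: g = 0.6613, ΔT = 8.8/(1−0.6613) = 25.9817 °C.
With doubled cloud: g' = 0.6876, ΔT' = 8.8/(1−0.6876) = 28.1690 °C.
Change = 28.1690 − 25.9817 = 2.19 °C.

2.19 °C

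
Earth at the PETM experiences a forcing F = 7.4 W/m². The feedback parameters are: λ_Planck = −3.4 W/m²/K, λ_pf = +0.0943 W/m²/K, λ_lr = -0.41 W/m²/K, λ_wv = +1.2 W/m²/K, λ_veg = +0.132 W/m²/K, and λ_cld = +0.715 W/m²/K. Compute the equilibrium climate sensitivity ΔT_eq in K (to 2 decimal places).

Net feedback parameter λ = (−3.4) + (+0.0943) + (-0.41) + (+1.2) + (+0.132) + (+0.715) = -1.6687 W/m²/K.
ΔT = −F/λ = −7.4/(-1.6687) = 4.43 K.

4.43 K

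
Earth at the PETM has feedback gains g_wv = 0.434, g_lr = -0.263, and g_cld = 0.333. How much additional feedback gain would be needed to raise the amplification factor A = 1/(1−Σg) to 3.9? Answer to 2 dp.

Current total gain = 0.504.
Target gain for A = 3.9: g* = 1 − 1/3.9 = 0.7436.
Additional gain needed = 0.7436 − 0.504 = 0.24.

0.24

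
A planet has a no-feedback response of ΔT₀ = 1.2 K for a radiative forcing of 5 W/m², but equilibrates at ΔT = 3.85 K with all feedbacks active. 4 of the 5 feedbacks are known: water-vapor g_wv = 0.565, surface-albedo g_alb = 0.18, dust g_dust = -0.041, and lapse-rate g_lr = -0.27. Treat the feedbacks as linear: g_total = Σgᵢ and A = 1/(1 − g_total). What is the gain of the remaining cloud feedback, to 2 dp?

Amplification A = ΔT/ΔT₀ = 3.85/1.2 = 3.208.
Total gain g = 1 − 1/A = 1 − 1/3.208 = 0.6883.
Known gains sum to 0.565 + 0.18 − 0.041 − 0.27 = 0.434.
g_cld = 0.6883 − 0.434 = 0.25.

0.25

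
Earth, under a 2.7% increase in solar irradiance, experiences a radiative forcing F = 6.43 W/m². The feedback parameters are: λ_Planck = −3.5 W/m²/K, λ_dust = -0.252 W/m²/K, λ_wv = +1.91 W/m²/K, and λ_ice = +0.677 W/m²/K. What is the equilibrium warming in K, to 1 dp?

Net feedback parameter λ = (−3.5) + (-0.252) + (+1.91) + (+0.677) = -1.165 W/m²/K.
ΔT = −F/λ = −6.43/(-1.165) = 5.5 K.

5.5 K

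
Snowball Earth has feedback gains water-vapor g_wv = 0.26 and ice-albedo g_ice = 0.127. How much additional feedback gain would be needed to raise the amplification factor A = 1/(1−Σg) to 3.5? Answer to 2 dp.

0.33

Current total gain = 0.387.
Target gain for A = 3.5: g* = 1 − 1/3.5 = 0.7143.
Additional gain needed = 0.7143 − 0.387 = 0.33.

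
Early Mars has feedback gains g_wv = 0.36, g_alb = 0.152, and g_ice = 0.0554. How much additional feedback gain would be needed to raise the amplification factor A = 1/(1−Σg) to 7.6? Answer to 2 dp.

Current total gain = 0.5674.
Target gain for A = 7.6: g* = 1 − 1/7.6 = 0.8684.
Additional gain needed = 0.8684 − 0.5674 = 0.30.

0.30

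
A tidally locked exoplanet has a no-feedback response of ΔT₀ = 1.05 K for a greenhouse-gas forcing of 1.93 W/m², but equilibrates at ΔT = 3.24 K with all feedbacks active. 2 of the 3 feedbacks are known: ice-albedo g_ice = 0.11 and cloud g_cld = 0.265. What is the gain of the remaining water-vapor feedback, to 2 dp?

Amplification A = ΔT/ΔT₀ = 3.24/1.05 = 3.086.
Total gain g = 1 − 1/A = 1 − 1/3.086 = 0.676.
Known gains sum to 0.11 + 0.265 = 0.375.
g_wv = 0.676 − 0.375 = 0.30.

0.30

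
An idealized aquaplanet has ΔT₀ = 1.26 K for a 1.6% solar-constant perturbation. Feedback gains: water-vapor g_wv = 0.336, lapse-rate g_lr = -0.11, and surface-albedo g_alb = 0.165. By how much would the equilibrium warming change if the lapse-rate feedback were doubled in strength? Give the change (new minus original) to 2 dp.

-0.32 K

Original: g = 0.391, ΔT = 1.26/(1−0.391) = 2.0690 K.
With doubled lapse-rate: g' = 0.281, ΔT' = 1.26/(1−0.281) = 1.7524 K.
Change = 1.7524 − 2.0690 = -0.32 K.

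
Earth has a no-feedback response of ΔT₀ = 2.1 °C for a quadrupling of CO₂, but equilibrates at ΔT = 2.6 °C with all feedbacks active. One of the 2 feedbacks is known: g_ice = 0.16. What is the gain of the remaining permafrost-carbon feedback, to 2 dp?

Amplification A = ΔT/ΔT₀ = 2.6/2.1 = 1.238.
Total gain g = 1 − 1/A = 1 − 1/1.238 = 0.1922.
The known gain is 0.16.
g_pf = 0.1922 − 0.16 = 0.03.

0.03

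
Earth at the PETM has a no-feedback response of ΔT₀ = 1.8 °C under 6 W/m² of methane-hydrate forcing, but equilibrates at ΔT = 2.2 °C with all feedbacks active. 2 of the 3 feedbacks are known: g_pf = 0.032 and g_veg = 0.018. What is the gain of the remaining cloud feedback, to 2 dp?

0.13

Amplification A = ΔT/ΔT₀ = 2.2/1.8 = 1.222.
Total gain g = 1 − 1/A = 1 − 1/1.222 = 0.1817.
Known gains sum to 0.032 + 0.018 = 0.05.
g_cld = 0.1817 − 0.05 = 0.13.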